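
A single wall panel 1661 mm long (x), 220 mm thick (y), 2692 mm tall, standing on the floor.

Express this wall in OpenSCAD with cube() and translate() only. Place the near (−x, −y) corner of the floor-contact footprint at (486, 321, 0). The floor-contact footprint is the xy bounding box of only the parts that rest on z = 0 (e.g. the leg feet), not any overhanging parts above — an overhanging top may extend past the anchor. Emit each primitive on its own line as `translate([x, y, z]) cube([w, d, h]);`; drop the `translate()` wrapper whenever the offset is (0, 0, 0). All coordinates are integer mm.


translate([486, 321, 0]) cube([1661, 220, 2692]);


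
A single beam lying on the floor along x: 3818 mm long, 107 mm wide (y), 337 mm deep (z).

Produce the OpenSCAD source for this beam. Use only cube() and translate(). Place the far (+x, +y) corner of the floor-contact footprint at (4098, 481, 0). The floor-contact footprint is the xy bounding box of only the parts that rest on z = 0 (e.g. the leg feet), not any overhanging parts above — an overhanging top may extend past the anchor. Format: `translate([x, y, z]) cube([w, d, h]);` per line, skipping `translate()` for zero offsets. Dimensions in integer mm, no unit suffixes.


translate([280, 374, 0]) cube([3818, 107, 337]);


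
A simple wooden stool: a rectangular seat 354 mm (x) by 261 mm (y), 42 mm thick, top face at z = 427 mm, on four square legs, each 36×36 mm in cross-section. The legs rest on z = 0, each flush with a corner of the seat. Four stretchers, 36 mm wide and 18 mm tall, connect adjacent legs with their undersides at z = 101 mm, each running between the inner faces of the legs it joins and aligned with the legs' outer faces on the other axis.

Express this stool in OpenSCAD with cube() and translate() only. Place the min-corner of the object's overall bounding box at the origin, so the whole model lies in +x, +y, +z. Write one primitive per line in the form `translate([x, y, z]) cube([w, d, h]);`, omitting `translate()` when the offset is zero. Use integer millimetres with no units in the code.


translate([0, 0, 385]) cube([354, 261, 42]);
cube([36, 36, 385]);
translate([318, 0, 0]) cube([36, 36, 385]);
translate([0, 225, 0]) cube([36, 36, 385]);
translate([318, 225, 0]) cube([36, 36, 385]);
translate([36, 0, 101]) cube([282, 36, 18]);
translate([36, 225, 101]) cube([282, 36, 18]);
translate([0, 36, 101]) cube([36, 189, 18]);
translate([318, 36, 101]) cube([36, 189, 18]);


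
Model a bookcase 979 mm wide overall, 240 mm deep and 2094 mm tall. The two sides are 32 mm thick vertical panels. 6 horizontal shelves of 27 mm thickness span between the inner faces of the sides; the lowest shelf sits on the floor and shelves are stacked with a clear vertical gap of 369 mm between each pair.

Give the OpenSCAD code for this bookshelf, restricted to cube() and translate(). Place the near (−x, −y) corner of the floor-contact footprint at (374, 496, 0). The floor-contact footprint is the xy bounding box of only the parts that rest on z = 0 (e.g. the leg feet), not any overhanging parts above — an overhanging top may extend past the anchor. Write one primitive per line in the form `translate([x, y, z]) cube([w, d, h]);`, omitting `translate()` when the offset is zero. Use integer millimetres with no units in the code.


translate([374, 496, 0]) cube([32, 240, 2094]);
translate([1321, 496, 0]) cube([32, 240, 2094]);
translate([406, 496, 0]) cube([915, 240, 27]);
translate([406, 496, 396]) cube([915, 240, 27]);
translate([406, 496, 792]) cube([915, 240, 27]);
translate([406, 496, 1188]) cube([915, 240, 27]);
translate([406, 496, 1584]) cube([915, 240, 27]);
translate([406, 496, 1980]) cube([915, 240, 27]);


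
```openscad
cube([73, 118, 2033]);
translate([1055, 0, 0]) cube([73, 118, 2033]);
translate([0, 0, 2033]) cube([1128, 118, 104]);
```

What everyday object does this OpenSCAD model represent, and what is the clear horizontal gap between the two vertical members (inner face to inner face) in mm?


A door frame. The clear opening width is 982 mm.

Two 2033 mm tall posts with a header on top — a door frame. The left jamb is 73 mm wide at x = 0; the right jamb starts at x = 1055. The clear opening is 1055 − 73 = 982 mm.


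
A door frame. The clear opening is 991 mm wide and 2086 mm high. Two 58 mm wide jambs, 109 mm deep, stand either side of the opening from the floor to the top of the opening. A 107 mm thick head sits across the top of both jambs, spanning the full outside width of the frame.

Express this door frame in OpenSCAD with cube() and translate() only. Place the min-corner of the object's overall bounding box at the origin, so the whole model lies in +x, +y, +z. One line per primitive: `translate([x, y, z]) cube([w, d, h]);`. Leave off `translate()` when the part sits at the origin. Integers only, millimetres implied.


cube([58, 109, 2086]);
translate([1049, 0, 0]) cube([58, 109, 2086]);
translate([0, 0, 2086]) cube([1107, 109, 107]);


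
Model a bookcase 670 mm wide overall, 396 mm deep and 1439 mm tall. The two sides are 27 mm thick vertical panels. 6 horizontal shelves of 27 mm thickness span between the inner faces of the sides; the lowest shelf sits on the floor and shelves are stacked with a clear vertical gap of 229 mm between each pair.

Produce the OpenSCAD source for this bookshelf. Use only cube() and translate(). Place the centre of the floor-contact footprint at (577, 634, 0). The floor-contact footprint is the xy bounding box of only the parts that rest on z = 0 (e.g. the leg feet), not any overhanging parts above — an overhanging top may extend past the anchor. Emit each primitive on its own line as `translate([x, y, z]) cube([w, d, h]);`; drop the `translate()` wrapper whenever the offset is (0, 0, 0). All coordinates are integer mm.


translate([242, 436, 0]) cube([27, 396, 1439]);
translate([885, 436, 0]) cube([27, 396, 1439]);
translate([269, 436, 0]) cube([616, 396, 27]);
translate([269, 436, 256]) cube([616, 396, 27]);
translate([269, 436, 512]) cube([616, 396, 27]);
translate([269, 436, 768]) cube([616, 396, 27]);
translate([269, 436, 1024]) cube([616, 396, 27]);
translate([269, 436, 1280]) cube([616, 396, 27]);


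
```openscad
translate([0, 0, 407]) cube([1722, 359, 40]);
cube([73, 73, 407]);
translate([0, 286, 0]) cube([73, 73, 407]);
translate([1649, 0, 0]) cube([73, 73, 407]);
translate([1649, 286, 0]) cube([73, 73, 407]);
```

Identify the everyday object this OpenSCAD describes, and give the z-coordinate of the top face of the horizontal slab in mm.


A bench. The seat-top height is 447 mm.

A long slab on four corner posts — a bench. The slab sits at z = 407 with thickness 40, so the top is 407 + 40 = 447 mm.


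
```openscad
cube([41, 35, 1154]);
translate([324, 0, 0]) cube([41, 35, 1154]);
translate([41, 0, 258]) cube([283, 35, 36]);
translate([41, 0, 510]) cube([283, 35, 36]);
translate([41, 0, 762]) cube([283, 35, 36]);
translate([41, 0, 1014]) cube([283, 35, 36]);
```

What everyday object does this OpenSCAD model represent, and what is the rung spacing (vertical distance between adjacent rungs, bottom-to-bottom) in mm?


A ladder. The rung spacing is 252 mm.

Two tall 41×35 posts with 4 short bars between them — a ladder. Adjacent rungs sit at z = 258 and z = 510, so the spacing is 510 − 258 = 252 mm.


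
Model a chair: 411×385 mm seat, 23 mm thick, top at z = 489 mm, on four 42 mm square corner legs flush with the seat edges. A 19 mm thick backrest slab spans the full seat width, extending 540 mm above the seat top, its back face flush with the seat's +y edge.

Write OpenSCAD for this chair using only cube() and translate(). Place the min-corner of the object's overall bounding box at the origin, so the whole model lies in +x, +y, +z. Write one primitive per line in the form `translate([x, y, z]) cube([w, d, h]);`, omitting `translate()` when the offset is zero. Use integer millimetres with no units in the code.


translate([0, 0, 466]) cube([411, 385, 23]);
cube([42, 42, 466]);
translate([369, 0, 0]) cube([42, 42, 466]);
translate([0, 343, 0]) cube([42, 42, 466]);
translate([369, 343, 0]) cube([42, 42, 466]);
translate([0, 366, 489]) cube([411, 19, 540]);


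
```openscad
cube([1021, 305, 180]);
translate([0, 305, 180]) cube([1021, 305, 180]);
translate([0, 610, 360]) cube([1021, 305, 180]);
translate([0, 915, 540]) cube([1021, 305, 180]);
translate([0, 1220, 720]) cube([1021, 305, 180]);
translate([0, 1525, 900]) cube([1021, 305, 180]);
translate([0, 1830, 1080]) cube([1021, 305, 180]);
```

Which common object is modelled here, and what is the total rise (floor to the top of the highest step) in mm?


A staircase. The total rise is 1260 mm.

7 identical blocks, each offset up and back from the previous — a staircase. Each step is 180 mm tall and there are 7 of them, so the total rise is 7 × 180 = 1260 mm.


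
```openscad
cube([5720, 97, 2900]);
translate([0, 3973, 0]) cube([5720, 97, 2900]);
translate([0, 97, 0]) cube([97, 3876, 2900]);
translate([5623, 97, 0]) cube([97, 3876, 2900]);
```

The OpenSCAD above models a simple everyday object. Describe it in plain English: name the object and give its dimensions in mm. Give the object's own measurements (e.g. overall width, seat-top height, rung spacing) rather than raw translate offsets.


The wall frame of a small rectangular building: four walls, each 2900 mm tall and 97 mm thick, enclosing a footprint 5720 mm (x) by 4070 mm (y) outside-to-outside, with no floor or roof. The front and back walls (the −y and +y sides) span the full width; the two side walls fit between them.


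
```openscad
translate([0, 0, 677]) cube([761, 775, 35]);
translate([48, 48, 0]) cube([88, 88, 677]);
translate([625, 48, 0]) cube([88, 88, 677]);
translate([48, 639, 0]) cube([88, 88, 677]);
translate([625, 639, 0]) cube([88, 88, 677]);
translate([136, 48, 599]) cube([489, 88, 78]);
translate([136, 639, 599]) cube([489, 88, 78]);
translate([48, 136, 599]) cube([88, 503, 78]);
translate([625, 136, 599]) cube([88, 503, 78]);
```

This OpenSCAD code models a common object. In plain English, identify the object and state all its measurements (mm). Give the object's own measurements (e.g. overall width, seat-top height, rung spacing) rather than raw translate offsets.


A table: top 761 mm (x) × 775 mm (y), 35 mm thick, upper face at z = 712 mm, on four 88×88 mm square legs, each inset 48 mm from the nearest pair of top edges from z = 0 to the bottom of the top. Four apron rails, 88 mm thick and 78 mm tall, run between adjacent legs with their top edges flush with the underside of the top and their outer faces flush with the legs' outer faces.


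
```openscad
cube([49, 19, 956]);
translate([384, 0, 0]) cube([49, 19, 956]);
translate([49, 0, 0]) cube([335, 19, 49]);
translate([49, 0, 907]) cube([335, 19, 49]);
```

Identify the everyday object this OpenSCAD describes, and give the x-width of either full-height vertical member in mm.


A picture frame. The border width is 49 mm.

Four thin pieces enclosing a rectangular opening — a picture frame. The two full-height stiles are 956 mm tall; the top rail sits at z = 907 and is 49 mm tall, so the border above the opening is 956 − 907 = 49 mm, matching the stile x-width.


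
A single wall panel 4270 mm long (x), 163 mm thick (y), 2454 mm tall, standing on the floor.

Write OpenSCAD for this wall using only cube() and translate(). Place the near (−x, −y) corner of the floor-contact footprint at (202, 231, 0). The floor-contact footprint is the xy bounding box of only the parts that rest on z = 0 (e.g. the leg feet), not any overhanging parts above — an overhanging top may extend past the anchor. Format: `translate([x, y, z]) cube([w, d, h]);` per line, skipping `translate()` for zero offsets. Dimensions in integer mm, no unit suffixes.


translate([202, 231, 0]) cube([4270, 163, 2454]);


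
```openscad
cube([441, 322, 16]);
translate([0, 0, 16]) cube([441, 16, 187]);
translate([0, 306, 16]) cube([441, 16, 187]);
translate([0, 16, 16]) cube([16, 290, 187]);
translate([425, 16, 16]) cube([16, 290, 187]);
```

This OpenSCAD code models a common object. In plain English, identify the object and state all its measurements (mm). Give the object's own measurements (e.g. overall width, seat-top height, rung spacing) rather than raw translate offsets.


An open-topped rectangular box: outside dimensions 441×322×203 mm, with a uniform wall and base thickness of 16 mm. The base is a full 441×322 slab on the floor; four walls sit on top of the base. The front and back walls (the −y and +y sides) span the full width; the two side walls fit between them.


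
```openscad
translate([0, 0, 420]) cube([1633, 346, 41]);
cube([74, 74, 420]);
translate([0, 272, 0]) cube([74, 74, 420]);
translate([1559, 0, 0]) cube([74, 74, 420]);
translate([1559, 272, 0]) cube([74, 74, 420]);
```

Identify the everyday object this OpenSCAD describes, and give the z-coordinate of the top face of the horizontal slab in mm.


A bench. The seat-top height is 461 mm.

A long slab on four corner posts — a bench. The slab sits at z = 420 with thickness 41, so the top is 420 + 41 = 461 mm.


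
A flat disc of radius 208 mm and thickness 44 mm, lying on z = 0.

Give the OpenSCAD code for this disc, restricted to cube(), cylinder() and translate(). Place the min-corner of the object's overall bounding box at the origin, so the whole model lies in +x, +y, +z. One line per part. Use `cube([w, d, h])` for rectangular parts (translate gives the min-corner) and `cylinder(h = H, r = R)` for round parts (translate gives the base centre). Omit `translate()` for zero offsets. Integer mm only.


translate([208, 208, 0]) cylinder(h = 44, r = 208);


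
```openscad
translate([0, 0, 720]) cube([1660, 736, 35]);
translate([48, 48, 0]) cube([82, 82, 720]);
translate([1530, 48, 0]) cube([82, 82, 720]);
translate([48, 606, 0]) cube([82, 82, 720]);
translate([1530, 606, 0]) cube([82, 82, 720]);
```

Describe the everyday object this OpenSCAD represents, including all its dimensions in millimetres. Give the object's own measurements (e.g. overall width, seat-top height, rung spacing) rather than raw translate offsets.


A rectangular dining table. The top is 1660×736×35 mm with its upper surface at z = 755 mm. It stands on four 82×82 mm square legs, each inset 48 mm from the nearest pair of top edges, running from the floor to the underside of the top.


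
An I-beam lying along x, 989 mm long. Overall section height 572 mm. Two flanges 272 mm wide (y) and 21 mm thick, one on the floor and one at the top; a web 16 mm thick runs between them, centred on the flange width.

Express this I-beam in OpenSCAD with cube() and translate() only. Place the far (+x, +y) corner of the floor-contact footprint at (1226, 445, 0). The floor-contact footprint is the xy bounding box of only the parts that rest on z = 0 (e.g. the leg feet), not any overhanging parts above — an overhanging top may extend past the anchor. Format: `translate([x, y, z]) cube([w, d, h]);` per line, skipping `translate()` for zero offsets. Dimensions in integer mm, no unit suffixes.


translate([237, 173, 0]) cube([989, 272, 21]);
translate([237, 301, 21]) cube([989, 16, 530]);
translate([237, 173, 551]) cube([989, 272, 21]);


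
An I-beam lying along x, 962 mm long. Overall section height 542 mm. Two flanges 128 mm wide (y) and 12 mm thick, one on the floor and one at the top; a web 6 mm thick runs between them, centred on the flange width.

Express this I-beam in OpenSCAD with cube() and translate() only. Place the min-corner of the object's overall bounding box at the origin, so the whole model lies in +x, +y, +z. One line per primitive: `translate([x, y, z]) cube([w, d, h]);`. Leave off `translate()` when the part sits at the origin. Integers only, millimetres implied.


cube([962, 128, 12]);
translate([0, 61, 12]) cube([962, 6, 518]);
translate([0, 0, 530]) cube([962, 128, 12]);


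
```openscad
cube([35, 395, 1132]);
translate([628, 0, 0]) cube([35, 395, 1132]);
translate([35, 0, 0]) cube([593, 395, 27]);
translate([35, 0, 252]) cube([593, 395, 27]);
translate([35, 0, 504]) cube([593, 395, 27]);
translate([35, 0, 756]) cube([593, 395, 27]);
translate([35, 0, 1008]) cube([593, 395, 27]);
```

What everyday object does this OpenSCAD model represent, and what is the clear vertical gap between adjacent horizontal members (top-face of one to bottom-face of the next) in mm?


A bookshelf. The clear shelf gap is 225 mm.

Two tall side panels with 5 horizontal boards between them — a bookshelf. The first two shelf undersides are at z = 0 and z = 252; with shelf thickness 27, the clear gap is 252 − 0 − 27 = 225 mm.


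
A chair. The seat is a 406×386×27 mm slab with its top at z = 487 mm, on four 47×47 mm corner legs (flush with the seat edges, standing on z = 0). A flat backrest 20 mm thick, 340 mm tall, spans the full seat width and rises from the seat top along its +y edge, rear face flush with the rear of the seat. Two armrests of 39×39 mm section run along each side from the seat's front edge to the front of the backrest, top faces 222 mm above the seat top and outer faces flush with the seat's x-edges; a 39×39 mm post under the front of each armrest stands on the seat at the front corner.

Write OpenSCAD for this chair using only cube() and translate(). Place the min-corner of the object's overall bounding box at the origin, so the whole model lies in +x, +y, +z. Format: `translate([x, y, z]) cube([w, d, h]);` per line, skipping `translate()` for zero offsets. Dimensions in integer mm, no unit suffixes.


translate([0, 0, 460]) cube([406, 386, 27]);
cube([47, 47, 460]);
translate([359, 0, 0]) cube([47, 47, 460]);
translate([0, 339, 0]) cube([47, 47, 460]);
translate([359, 339, 0]) cube([47, 47, 460]);
translate([0, 366, 487]) cube([406, 20, 340]);
translate([0, 0, 670]) cube([39, 366, 39]);
translate([367, 0, 670]) cube([39, 366, 39]);
translate([0, 0, 487]) cube([39, 39, 183]);
translate([367, 0, 487]) cube([39, 39, 183]);


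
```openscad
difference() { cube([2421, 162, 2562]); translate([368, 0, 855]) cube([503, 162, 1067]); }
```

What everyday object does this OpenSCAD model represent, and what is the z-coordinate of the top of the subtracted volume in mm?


A wall with a window opening. The window head height is 1922 mm.

A wall with a rectangular opening subtracted — a window. Sill at z = 855, opening 1067 mm tall, so the head is at 855 + 1067 = 1922 mm.


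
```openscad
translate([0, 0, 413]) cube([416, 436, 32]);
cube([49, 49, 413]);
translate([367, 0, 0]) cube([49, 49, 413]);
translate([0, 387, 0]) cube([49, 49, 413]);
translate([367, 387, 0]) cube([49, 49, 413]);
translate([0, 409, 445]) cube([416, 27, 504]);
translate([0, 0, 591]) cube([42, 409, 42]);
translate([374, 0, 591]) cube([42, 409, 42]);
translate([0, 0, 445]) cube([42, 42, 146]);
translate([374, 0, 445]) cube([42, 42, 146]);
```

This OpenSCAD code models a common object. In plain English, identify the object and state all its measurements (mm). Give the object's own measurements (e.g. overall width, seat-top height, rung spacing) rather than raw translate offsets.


A chair. The seat is a 416×436×32 mm slab with its top at z = 445 mm, on four 49×49 mm corner legs (flush with the seat edges, standing on z = 0). A flat backrest 27 mm thick, 504 mm tall, spans the full seat width and rises from the seat top along its +y edge, rear face flush with the rear of the seat. Two armrests of 42×42 mm section run along each side from the seat's front edge to the front of the backrest, top faces 188 mm above the seat top and outer faces flush with the seat's x-edges; a 42×42 mm post under the front of each armrest stands on the seat at the front corner.


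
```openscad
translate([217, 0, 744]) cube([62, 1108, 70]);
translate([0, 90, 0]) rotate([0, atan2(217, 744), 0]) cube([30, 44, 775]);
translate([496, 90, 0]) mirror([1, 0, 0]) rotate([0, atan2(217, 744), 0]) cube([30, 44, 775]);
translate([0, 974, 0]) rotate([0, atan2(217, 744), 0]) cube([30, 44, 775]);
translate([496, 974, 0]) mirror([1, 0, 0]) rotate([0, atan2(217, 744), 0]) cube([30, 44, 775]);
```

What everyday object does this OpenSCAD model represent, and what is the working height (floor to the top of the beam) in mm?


A sawhorse. The overall height is 814 mm.

A beam across two mirrored pairs of raked legs — a sawhorse. The beam's underside is at z = 744 (matching the legs' vertical rise in atan2(217, 744)) and the beam is 70 mm tall, so its top is at 744 + 70 = 814 mm. The raked legs top out at the beam's underside, so that is the highest point.


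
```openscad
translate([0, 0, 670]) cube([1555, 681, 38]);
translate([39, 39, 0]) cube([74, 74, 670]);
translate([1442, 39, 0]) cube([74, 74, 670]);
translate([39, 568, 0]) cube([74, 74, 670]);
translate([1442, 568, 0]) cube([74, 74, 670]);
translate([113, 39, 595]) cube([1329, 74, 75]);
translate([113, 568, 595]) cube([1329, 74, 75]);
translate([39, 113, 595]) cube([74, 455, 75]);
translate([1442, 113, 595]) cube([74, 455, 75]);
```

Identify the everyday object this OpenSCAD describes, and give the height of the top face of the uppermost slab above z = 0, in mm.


A table. The table height is 708 mm.

A 1555×681×38 slab sits at z = 670 on four 74 mm square posts — a table. The top surface is at 670 + 38 = 708 mm.


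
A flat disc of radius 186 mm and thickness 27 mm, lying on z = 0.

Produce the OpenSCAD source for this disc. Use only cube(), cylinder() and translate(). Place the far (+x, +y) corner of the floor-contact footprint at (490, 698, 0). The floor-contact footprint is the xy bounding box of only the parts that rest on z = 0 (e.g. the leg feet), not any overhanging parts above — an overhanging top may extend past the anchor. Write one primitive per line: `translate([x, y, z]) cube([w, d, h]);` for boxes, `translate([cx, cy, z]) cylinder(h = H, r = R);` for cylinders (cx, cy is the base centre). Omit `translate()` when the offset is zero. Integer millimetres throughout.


translate([304, 512, 0]) cylinder(h = 27, r = 186);


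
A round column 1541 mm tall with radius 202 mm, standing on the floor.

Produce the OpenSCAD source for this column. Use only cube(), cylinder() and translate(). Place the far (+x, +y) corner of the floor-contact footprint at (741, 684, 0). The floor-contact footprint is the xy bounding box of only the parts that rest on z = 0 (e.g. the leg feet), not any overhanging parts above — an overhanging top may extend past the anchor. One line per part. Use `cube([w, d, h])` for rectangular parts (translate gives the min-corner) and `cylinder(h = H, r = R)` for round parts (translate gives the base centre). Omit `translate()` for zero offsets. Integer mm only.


translate([539, 482, 0]) cylinder(h = 1541, r = 202);


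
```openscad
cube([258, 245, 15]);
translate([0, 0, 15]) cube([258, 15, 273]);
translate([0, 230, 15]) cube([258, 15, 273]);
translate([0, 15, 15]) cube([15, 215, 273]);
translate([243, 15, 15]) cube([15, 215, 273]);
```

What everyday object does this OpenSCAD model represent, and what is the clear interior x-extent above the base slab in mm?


An open box. The internal width is 228 mm.

A 258×245 base slab with four walls standing on it — an open box. The base is 258 mm wide and the walls are 15 mm thick, so the internal width is 258 − 2 × 15 = 228 mm.


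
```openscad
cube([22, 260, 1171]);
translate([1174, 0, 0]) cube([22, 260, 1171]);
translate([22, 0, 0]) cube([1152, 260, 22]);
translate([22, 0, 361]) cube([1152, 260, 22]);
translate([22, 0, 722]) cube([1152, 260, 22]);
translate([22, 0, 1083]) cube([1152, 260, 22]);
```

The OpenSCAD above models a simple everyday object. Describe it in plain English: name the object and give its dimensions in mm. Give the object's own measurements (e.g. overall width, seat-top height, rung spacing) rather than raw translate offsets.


An open bookshelf. Two side panels, each 22 mm thick, 260 mm deep and 1171 mm tall, stand 1196 mm apart (outside-to-outside). Between them sit 4 shelves, each 22 mm thick and 260 mm deep, spanning the full gap between the sides. The bottom shelf rests on the floor (its underside at z = 0) and the clear gap between one shelf's top and the next shelf's underside is 339 mm.


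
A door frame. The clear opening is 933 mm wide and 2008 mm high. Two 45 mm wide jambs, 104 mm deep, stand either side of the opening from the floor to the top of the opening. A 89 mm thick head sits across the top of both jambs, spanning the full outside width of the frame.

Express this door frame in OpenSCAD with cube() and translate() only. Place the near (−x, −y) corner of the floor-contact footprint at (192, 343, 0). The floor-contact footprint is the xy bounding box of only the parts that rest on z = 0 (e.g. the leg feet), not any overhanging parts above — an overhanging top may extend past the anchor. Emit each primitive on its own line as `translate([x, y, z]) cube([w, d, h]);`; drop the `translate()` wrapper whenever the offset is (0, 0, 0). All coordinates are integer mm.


translate([192, 343, 0]) cube([45, 104, 2008]);
translate([1170, 343, 0]) cube([45, 104, 2008]);
translate([192, 343, 2008]) cube([1023, 104, 89]);


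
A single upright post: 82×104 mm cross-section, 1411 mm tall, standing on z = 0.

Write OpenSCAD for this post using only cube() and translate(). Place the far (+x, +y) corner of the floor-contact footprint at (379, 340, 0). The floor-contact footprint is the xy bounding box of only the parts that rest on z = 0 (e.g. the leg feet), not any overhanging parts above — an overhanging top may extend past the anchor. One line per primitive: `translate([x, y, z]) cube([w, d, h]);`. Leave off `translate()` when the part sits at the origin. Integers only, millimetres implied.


translate([297, 236, 0]) cube([82, 104, 1411]);


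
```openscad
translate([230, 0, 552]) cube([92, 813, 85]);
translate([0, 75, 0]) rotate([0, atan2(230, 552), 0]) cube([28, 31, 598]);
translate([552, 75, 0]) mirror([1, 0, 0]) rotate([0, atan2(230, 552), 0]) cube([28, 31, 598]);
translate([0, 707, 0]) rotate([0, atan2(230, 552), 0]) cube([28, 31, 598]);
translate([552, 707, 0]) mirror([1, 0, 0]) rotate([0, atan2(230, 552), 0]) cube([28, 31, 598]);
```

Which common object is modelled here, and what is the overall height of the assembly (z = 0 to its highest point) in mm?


A sawhorse. The overall height is 637 mm.

A beam across two mirrored pairs of raked legs — a sawhorse. The beam's underside is at z = 552 (matching the legs' vertical rise in atan2(230, 552)) and the beam is 85 mm tall, so its top is at 552 + 85 = 637 mm. The raked legs top out at the beam's underside, so that is the highest point.


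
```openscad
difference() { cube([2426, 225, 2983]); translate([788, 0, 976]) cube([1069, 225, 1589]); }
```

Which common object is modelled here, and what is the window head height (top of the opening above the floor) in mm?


A wall with a window opening. The window head height is 2565 mm.

A wall with a rectangular opening subtracted — a window. Sill at z = 976, opening 1589 mm tall, so the head is at 976 + 1589 = 2565 mm.


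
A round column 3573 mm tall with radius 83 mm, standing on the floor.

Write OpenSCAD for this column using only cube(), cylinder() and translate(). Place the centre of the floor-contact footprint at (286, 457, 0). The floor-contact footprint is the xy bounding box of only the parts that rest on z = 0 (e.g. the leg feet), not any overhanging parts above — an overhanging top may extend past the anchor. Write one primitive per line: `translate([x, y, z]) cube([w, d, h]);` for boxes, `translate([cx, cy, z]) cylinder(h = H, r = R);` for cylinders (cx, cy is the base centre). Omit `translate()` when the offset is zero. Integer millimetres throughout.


translate([286, 457, 0]) cylinder(h = 3573, r = 83);


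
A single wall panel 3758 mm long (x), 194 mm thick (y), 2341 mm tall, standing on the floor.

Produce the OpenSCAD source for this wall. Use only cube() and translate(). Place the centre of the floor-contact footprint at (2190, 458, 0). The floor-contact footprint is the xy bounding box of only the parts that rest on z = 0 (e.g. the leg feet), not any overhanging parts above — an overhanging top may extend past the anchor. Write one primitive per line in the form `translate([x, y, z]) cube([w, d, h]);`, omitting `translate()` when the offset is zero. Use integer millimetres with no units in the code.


translate([311, 361, 0]) cube([3758, 194, 2341]);


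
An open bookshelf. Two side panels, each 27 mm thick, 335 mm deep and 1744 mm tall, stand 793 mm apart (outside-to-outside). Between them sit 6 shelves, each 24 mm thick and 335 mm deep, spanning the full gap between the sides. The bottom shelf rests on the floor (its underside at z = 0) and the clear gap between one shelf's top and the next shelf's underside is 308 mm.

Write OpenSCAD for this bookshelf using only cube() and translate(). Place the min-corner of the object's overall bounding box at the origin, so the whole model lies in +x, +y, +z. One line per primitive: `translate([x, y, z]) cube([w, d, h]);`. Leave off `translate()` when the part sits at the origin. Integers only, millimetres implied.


cube([27, 335, 1744]);
translate([766, 0, 0]) cube([27, 335, 1744]);
translate([27, 0, 0]) cube([739, 335, 24]);
translate([27, 0, 332]) cube([739, 335, 24]);
translate([27, 0, 664]) cube([739, 335, 24]);
translate([27, 0, 996]) cube([739, 335, 24]);
translate([27, 0, 1328]) cube([739, 335, 24]);
translate([27, 0, 1660]) cube([739, 335, 24]);


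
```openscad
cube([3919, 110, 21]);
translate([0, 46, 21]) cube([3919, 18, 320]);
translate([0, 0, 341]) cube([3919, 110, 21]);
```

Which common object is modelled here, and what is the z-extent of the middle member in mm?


An I-beam. The web height is 320 mm.

Two wide flanges with a thin centred web — an I-beam. Overall 362 mm minus two 21 mm flanges gives a web of 362 − 2·21 = 320 mm.


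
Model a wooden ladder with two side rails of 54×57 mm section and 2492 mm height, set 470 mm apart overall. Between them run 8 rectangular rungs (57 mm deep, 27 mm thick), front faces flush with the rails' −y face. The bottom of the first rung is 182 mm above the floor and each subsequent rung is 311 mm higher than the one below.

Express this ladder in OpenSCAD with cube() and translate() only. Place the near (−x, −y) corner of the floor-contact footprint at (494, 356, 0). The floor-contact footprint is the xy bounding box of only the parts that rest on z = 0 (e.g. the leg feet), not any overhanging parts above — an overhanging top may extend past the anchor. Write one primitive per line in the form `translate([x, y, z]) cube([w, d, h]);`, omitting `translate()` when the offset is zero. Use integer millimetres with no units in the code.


translate([494, 356, 0]) cube([54, 57, 2492]);
translate([910, 356, 0]) cube([54, 57, 2492]);
translate([548, 356, 182]) cube([362, 57, 27]);
translate([548, 356, 493]) cube([362, 57, 27]);
translate([548, 356, 804]) cube([362, 57, 27]);
translate([548, 356, 1115]) cube([362, 57, 27]);
translate([548, 356, 1426]) cube([362, 57, 27]);
translate([548, 356, 1737]) cube([362, 57, 27]);
translate([548, 356, 2048]) cube([362, 57, 27]);
translate([548, 356, 2359]) cube([362, 57, 27]);


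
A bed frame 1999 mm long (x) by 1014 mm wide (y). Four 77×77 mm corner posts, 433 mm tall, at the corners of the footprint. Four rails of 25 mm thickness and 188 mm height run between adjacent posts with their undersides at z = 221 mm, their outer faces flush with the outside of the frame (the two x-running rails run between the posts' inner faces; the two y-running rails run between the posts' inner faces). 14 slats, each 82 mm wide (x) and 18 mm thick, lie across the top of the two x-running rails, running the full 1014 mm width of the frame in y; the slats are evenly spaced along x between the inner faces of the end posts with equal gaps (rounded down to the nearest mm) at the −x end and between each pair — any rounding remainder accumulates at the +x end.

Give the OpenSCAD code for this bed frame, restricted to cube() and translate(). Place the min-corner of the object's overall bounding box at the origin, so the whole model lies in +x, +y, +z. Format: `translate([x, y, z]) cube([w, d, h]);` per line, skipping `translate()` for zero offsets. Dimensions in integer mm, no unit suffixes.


cube([77, 77, 433]);
translate([0, 937, 0]) cube([77, 77, 433]);
translate([1922, 0, 0]) cube([77, 77, 433]);
translate([1922, 937, 0]) cube([77, 77, 433]);
translate([77, 0, 221]) cube([1845, 25, 188]);
translate([77, 989, 221]) cube([1845, 25, 188]);
translate([0, 77, 221]) cube([25, 860, 188]);
translate([1974, 77, 221]) cube([25, 860, 188]);
translate([123, 0, 409]) cube([82, 1014, 18]);
translate([251, 0, 409]) cube([82, 1014, 18]);
translate([379, 0, 409]) cube([82, 1014, 18]);
translate([507, 0, 409]) cube([82, 1014, 18]);
translate([635, 0, 409]) cube([82, 1014, 18]);
translate([763, 0, 409]) cube([82, 1014, 18]);
translate([891, 0, 409]) cube([82, 1014, 18]);
translate([1019, 0, 409]) cube([82, 1014, 18]);
translate([1147, 0, 409]) cube([82, 1014, 18]);
translate([1275, 0, 409]) cube([82, 1014, 18]);
translate([1403, 0, 409]) cube([82, 1014, 18]);
translate([1531, 0, 409]) cube([82, 1014, 18]);
translate([1659, 0, 409]) cube([82, 1014, 18]);
translate([1787, 0, 409]) cube([82, 1014, 18]);


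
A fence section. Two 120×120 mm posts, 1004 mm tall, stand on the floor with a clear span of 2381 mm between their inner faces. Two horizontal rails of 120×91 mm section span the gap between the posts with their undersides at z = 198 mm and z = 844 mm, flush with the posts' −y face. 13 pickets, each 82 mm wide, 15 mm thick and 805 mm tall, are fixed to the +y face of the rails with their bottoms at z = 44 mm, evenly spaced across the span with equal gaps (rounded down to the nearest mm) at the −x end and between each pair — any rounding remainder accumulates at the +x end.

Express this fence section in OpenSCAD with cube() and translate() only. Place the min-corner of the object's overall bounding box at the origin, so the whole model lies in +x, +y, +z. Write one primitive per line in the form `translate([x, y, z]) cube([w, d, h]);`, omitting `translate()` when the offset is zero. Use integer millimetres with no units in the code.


cube([120, 120, 1004]);
translate([2501, 0, 0]) cube([120, 120, 1004]);
translate([120, 0, 198]) cube([2381, 120, 91]);
translate([120, 0, 844]) cube([2381, 120, 91]);
translate([213, 120, 44]) cube([82, 15, 805]);
translate([388, 120, 44]) cube([82, 15, 805]);
translate([563, 120, 44]) cube([82, 15, 805]);
translate([738, 120, 44]) cube([82, 15, 805]);
translate([913, 120, 44]) cube([82, 15, 805]);
translate([1088, 120, 44]) cube([82, 15, 805]);
translate([1263, 120, 44]) cube([82, 15, 805]);
translate([1438, 120, 44]) cube([82, 15, 805]);
translate([1613, 120, 44]) cube([82, 15, 805]);
translate([1788, 120, 44]) cube([82, 15, 805]);
translate([1963, 120, 44]) cube([82, 15, 805]);
translate([2138, 120, 44]) cube([82, 15, 805]);
translate([2313, 120, 44]) cube([82, 15, 805]);


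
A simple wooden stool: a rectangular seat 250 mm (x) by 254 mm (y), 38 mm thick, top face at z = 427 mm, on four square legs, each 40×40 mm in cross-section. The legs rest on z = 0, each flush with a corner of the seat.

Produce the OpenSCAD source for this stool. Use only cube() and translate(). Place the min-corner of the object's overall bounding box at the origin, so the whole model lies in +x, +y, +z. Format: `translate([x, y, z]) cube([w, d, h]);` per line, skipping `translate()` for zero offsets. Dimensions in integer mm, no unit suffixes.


translate([0, 0, 389]) cube([250, 254, 38]);
cube([40, 40, 389]);
translate([210, 0, 0]) cube([40, 40, 389]);
translate([0, 214, 0]) cube([40, 40, 389]);
translate([210, 214, 0]) cube([40, 40, 389]);


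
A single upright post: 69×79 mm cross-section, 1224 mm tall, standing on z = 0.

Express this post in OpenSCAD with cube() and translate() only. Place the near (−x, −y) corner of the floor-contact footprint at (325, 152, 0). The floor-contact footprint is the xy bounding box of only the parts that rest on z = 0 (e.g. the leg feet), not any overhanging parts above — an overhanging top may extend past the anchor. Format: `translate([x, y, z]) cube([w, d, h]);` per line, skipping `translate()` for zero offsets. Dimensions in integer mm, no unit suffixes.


translate([325, 152, 0]) cube([69, 79, 1224]);


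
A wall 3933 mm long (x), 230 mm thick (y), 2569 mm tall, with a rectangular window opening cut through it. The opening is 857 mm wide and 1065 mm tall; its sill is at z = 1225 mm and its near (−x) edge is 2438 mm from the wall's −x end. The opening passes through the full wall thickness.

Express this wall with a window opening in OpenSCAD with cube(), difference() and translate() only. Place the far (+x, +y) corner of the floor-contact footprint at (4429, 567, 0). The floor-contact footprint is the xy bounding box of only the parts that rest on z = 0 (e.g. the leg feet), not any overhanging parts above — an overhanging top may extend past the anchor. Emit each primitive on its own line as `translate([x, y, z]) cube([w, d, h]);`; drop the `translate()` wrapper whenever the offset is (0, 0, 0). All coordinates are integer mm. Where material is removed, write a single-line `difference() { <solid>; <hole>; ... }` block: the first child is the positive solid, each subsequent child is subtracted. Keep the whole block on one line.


difference() { translate([496, 337, 0]) cube([3933, 230, 2569]); translate([2934, 337, 1225]) cube([857, 230, 1065]); }


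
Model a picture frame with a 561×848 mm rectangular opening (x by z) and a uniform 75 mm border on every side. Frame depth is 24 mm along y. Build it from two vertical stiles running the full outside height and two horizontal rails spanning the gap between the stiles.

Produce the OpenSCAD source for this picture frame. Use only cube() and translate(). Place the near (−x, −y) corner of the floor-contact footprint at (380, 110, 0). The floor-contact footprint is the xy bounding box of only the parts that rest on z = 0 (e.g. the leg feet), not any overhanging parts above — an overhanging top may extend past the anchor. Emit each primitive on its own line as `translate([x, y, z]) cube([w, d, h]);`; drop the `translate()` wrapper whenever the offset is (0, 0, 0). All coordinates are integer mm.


translate([380, 110, 0]) cube([75, 24, 998]);
translate([1016, 110, 0]) cube([75, 24, 998]);
translate([455, 110, 0]) cube([561, 24, 75]);
translate([455, 110, 923]) cube([561, 24, 75]);


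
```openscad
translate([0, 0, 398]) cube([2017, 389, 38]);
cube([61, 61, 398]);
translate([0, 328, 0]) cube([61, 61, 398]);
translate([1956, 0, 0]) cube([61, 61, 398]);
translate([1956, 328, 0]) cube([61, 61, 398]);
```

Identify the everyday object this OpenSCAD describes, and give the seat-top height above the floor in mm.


A bench. The seat-top height is 436 mm.

A long slab on four corner posts — a bench. The slab sits at z = 398 with thickness 38, so the top is 398 + 38 = 436 mm.


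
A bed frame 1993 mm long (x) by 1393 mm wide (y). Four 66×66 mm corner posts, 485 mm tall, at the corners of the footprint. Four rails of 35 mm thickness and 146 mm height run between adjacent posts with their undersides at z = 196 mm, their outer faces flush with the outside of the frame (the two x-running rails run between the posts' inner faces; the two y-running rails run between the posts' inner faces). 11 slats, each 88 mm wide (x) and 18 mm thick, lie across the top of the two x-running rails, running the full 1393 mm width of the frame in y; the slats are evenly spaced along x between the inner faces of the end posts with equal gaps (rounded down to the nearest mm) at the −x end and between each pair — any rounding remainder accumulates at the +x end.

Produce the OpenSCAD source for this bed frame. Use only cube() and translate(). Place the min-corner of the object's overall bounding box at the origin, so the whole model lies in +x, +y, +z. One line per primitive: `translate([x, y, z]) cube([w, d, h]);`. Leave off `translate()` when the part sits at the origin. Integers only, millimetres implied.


cube([66, 66, 485]);
translate([0, 1327, 0]) cube([66, 66, 485]);
translate([1927, 0, 0]) cube([66, 66, 485]);
translate([1927, 1327, 0]) cube([66, 66, 485]);
translate([66, 0, 196]) cube([1861, 35, 146]);
translate([66, 1358, 196]) cube([1861, 35, 146]);
translate([0, 66, 196]) cube([35, 1261, 146]);
translate([1958, 66, 196]) cube([35, 1261, 146]);
translate([140, 0, 342]) cube([88, 1393, 18]);
translate([302, 0, 342]) cube([88, 1393, 18]);
translate([464, 0, 342]) cube([88, 1393, 18]);
translate([626, 0, 342]) cube([88, 1393, 18]);
translate([788, 0, 342]) cube([88, 1393, 18]);
translate([950, 0, 342]) cube([88, 1393, 18]);
translate([1112, 0, 342]) cube([88, 1393, 18]);
translate([1274, 0, 342]) cube([88, 1393, 18]);
translate([1436, 0, 342]) cube([88, 1393, 18]);
translate([1598, 0, 342]) cube([88, 1393, 18]);
translate([1760, 0, 342]) cube([88, 1393, 18]);
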